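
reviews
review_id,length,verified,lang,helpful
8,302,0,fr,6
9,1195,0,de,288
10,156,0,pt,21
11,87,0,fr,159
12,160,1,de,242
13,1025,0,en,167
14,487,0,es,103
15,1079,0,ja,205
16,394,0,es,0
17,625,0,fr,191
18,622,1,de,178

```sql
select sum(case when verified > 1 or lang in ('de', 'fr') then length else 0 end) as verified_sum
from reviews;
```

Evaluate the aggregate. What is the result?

review_id=8: ✓ → 302
review_id=9: ✓ → 1195
review_id=10: ✗
review_id=11: ✓ → 87
review_id=12: ✓ → 160
review_id=13: ✗
review_id=14: ✗
review_id=15: ✗
review_id=16: ✗
review_id=17: ✓ → 625
review_id=18: ✓ → 622
verified_sum = 302 + 1195 + 87 + 160 + 625 + 622 = 2991

2991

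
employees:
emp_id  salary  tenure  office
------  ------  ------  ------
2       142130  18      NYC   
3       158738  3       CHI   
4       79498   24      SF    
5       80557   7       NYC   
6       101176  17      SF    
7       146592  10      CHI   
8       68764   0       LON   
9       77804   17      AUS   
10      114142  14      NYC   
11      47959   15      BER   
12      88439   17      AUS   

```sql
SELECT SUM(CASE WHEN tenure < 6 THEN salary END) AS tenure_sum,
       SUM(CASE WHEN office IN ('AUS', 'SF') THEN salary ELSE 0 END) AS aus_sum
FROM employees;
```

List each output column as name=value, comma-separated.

tenure_sum=227502, aus_sum=346917

[tenure_sum: tenure < 6]
emp_id=2: ✗
emp_id=3: ✓ → 158738
emp_id=4: ✗
emp_id=5: ✗
emp_id=6: ✗
emp_id=7: ✗
emp_id=8: ✓ → 68764
emp_id=9: ✗
emp_id=10: ✗
emp_id=11: ✗
emp_id=12: ✗
tenure_sum = 158738 + 68764 = 227502
—
[aus_sum: office IN ('AUS', 'SF')]
emp_id=2: ✗
emp_id=3: ✗
emp_id=4: ✓ → 79498
emp_id=5: ✗
emp_id=6: ✓ → 101176
emp_id=7: ✗
emp_id=8: ✗
emp_id=9: ✓ → 77804
emp_id=10: ✗
emp_id=11: ✗
emp_id=12: ✓ → 88439
aus_sum = 79498 + 101176 + 77804 + 88439 = 346917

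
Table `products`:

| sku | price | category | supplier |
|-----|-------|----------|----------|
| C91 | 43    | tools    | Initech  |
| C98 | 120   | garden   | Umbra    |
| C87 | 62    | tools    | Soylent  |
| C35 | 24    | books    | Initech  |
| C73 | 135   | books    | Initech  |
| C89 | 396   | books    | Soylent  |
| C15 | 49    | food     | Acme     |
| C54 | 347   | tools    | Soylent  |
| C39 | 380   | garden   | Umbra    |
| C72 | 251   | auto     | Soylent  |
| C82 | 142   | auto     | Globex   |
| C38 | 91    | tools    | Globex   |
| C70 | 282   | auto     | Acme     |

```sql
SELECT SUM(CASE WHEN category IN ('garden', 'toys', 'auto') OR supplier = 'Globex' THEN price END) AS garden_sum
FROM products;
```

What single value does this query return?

sku=C91: ✗
sku=C98: ✓ → 120
sku=C87: ✗
sku=C35: ✗
sku=C73: ✗
sku=C89: ✗
sku=C15: ✗
sku=C54: ✗
sku=C39: ✓ → 380
sku=C72: ✓ → 251
sku=C82: ✓ → 142
sku=C38: ✓ → 91
sku=C70: ✓ → 282
garden_sum = 120 + 380 + 251 + 142 + 91 + 282 = 1266

1266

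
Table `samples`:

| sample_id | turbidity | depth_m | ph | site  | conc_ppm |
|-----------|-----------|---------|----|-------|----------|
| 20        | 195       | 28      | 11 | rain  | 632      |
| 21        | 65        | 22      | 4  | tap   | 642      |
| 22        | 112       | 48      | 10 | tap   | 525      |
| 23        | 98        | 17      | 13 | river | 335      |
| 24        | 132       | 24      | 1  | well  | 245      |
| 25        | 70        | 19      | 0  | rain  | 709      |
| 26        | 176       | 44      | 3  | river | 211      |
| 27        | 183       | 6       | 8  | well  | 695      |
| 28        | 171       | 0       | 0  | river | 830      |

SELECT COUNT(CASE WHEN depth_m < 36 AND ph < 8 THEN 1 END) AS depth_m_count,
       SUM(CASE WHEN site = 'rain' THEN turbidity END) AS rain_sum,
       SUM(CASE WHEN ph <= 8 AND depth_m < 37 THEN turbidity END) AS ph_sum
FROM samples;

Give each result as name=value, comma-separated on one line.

[depth_m_count: depth_m < 36 AND ph < 8]
sample_id=20: ✗
sample_id=21: ✓ → 1
sample_id=22: ✗
sample_id=23: ✗
sample_id=24: ✓ → 1
sample_id=25: ✓ → 1
sample_id=26: ✗
sample_id=27: ✗
sample_id=28: ✓ → 1
depth_m_count = COUNT(1, 1, 1, 1) = 4
—
[rain_sum: site = 'rain']
sample_id=20: ✓ → 195
sample_id=21: ✗
sample_id=22: ✗
sample_id=23: ✗
sample_id=24: ✗
sample_id=25: ✓ → 70
sample_id=26: ✗
sample_id=27: ✗
sample_id=28: ✗
rain_sum = 195 + 70 = 265
—
[ph_sum: ph <= 8 AND depth_m < 37]
sample_id=20: ✗
sample_id=21: ✓ → 65
sample_id=22: ✗
sample_id=23: ✗
sample_id=24: ✓ → 132
sample_id=25: ✓ → 70
sample_id=26: ✗
sample_id=27: ✓ → 183
sample_id=28: ✓ → 171
ph_sum = 65 + 132 + 70 + 183 + 171 = 621

depth_m_count=4, rain_sum=265, ph_sum=621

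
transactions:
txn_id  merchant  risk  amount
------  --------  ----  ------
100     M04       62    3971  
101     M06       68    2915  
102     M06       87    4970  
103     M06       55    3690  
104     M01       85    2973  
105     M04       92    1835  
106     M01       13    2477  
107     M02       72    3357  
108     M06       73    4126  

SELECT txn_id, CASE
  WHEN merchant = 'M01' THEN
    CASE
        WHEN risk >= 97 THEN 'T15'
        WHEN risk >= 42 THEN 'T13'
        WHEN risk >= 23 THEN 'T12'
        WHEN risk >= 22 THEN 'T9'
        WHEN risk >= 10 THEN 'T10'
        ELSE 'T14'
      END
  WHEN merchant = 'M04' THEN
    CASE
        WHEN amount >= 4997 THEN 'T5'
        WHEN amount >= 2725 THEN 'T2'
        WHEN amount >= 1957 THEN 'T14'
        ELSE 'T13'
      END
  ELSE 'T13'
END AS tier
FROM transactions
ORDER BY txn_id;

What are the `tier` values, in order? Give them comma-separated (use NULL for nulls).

txn_id=100: merchant='M04' → inner[amount >= 2725] → T2
txn_id=101: merchant='M06' → outer ELSE → T13
txn_id=102: merchant='M06' → outer ELSE → T13
txn_id=103: merchant='M06' → outer ELSE → T13
txn_id=104: merchant='M01' → inner[risk >= 42] → T13
txn_id=105: merchant='M04' → inner[ELSE] → T13
txn_id=106: merchant='M01' → inner[risk >= 10] → T10
txn_id=107: merchant='M02' → outer ELSE → T13
txn_id=108: merchant='M06' → outer ELSE → T13

T2, T13, T13, T13, T13, T13, T10, T13, T13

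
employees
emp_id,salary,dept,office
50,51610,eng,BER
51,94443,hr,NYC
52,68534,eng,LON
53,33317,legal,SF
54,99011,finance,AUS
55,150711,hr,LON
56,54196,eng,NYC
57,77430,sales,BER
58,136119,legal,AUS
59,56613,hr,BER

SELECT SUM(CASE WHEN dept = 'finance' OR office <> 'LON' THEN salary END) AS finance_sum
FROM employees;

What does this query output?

602739

emp_id=50: ✓ → 51610
emp_id=51: ✓ → 94443
emp_id=52: ✗
emp_id=53: ✓ → 33317
emp_id=54: ✓ → 99011
emp_id=55: ✗
emp_id=56: ✓ → 54196
emp_id=57: ✓ → 77430
emp_id=58: ✓ → 136119
emp_id=59: ✓ → 56613
finance_sum = 51610 + 94443 + 33317 + 99011 + 54196 + 77430 + 136119 + 56613 = 602739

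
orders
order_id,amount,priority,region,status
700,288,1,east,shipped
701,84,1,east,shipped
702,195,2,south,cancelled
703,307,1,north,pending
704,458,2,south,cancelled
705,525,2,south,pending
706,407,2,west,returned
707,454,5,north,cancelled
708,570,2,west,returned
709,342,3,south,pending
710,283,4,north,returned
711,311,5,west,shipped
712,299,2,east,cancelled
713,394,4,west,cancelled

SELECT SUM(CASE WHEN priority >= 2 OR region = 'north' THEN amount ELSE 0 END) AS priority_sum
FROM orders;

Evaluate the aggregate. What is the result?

order_id=700: ✗
order_id=701: ✗
order_id=702: ✓ → 195
order_id=703: ✓ → 307
order_id=704: ✓ → 458
order_id=705: ✓ → 525
order_id=706: ✓ → 407
order_id=707: ✓ → 454
order_id=708: ✓ → 570
order_id=709: ✓ → 342
order_id=710: ✓ → 283
order_id=711: ✓ → 311
order_id=712: ✓ → 299
order_id=713: ✓ → 394
priority_sum = 195 + 307 + 458 + 525 + 407 + 454 + 570 + 342 + 283 + 311 + 299 + 394 = 4545

4545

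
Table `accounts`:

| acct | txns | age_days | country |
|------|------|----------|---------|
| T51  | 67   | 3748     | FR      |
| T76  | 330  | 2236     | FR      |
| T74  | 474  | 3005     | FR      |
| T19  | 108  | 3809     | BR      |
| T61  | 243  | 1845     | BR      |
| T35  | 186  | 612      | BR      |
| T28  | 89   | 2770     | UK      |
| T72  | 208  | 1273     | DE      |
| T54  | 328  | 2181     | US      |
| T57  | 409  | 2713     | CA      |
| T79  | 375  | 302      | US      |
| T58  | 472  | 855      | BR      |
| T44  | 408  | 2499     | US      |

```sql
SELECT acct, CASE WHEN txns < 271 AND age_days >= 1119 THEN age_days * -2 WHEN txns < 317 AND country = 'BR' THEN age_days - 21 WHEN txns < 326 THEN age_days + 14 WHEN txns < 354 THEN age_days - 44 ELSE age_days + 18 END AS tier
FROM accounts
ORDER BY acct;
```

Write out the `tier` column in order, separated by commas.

acct=T19: txns < 271 AND age_days >= 1119 → -7618
acct=T28: txns < 271 AND age_days >= 1119 → -5540
acct=T35: txns < 317 AND country = 'BR' → 591
acct=T44: ELSE → 2517
acct=T51: txns < 271 AND age_days >= 1119 → -7496
acct=T54: txns < 354 → 2137
acct=T57: ELSE → 2731
acct=T58: ELSE → 873
acct=T61: txns < 271 AND age_days >= 1119 → -3690
acct=T72: txns < 271 AND age_days >= 1119 → -2546
acct=T74: ELSE → 3023
acct=T76: txns < 354 → 2192
acct=T79: ELSE → 320

-7618, -5540, 591, 2517, -7496, 2137, 2731, 873, -3690, -2546, 3023, 2192, 320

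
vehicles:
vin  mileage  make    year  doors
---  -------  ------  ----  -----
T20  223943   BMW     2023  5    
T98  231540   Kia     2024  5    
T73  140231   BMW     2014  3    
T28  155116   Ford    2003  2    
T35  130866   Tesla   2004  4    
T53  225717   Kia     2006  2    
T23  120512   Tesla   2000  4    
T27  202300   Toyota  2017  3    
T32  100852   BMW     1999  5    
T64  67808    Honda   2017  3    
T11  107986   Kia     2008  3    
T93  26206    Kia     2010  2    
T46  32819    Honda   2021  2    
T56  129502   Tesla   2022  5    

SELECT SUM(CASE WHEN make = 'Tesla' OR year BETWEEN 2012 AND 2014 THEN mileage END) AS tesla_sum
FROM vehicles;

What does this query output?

vin=T20: ✗
vin=T98: ✗
vin=T73: ✓ → 140231
vin=T28: ✗
vin=T35: ✓ → 130866
vin=T53: ✗
vin=T23: ✓ → 120512
vin=T27: ✗
vin=T32: ✗
vin=T64: ✗
vin=T11: ✗
vin=T93: ✗
vin=T46: ✗
vin=T56: ✓ → 129502
tesla_sum = 140231 + 130866 + 120512 + 129502 = 521111

521111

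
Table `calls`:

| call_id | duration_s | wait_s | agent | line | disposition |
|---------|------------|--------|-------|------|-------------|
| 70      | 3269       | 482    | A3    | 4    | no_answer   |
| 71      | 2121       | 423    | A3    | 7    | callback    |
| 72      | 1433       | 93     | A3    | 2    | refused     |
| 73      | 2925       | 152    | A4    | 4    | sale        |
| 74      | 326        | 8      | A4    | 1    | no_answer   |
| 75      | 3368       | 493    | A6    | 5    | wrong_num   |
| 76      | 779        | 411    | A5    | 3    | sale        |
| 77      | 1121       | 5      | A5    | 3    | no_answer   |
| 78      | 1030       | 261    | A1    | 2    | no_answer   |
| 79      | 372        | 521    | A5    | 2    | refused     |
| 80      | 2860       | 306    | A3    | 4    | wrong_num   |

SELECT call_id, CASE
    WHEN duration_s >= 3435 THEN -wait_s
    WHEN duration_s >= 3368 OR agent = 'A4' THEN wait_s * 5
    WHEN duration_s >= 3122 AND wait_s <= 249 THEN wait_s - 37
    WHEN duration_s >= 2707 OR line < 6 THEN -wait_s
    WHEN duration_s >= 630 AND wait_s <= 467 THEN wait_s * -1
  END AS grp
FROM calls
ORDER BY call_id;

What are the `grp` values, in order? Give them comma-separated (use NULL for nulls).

-482, -423, -93, 760, 40, 2465, -411, -5, -261, -521, -306

call_id=70: duration_s >= 2707 OR line < 6 → -482
call_id=71: duration_s >= 630 AND wait_s <= 467 → -423
call_id=72: duration_s >= 2707 OR line < 6 → -93
call_id=73: duration_s >= 3368 OR agent = 'A4' → 760
call_id=74: duration_s >= 3368 OR agent = 'A4' → 40
call_id=75: duration_s >= 3368 OR agent = 'A4' → 2465
call_id=76: duration_s >= 2707 OR line < 6 → -411
call_id=77: duration_s >= 2707 OR line < 6 → -5
call_id=78: duration_s >= 2707 OR line < 6 → -261
call_id=79: duration_s >= 2707 OR line < 6 → -521
call_id=80: duration_s >= 2707 OR line < 6 → -306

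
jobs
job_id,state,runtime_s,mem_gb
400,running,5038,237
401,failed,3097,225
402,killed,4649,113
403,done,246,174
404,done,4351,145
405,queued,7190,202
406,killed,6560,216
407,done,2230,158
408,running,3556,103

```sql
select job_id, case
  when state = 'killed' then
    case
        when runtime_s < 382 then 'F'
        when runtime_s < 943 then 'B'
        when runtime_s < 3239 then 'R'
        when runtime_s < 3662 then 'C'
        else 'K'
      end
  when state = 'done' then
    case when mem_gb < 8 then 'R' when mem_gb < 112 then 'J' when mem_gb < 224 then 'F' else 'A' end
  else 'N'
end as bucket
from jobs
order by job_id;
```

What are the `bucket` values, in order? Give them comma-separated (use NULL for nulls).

job_id=400: state='running' → outer ELSE → N
job_id=401: state='failed' → outer ELSE → N
job_id=402: state='killed' → inner[ELSE] → K
job_id=403: state='done' → inner[mem_gb < 224] → F
job_id=404: state='done' → inner[mem_gb < 224] → F
job_id=405: state='queued' → outer ELSE → N
job_id=406: state='killed' → inner[ELSE] → K
job_id=407: state='done' → inner[mem_gb < 224] → F
job_id=408: state='running' → outer ELSE → N

N, N, K, F, F, N, K, F, N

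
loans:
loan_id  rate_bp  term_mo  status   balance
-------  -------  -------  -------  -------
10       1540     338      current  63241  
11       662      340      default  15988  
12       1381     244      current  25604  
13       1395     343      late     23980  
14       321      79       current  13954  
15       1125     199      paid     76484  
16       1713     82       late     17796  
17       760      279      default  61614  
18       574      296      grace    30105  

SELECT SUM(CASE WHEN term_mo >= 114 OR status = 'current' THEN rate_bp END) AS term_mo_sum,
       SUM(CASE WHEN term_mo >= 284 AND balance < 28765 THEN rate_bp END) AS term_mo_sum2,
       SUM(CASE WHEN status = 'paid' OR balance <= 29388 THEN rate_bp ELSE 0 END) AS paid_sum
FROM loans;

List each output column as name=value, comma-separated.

[term_mo_sum: term_mo >= 114 OR status = 'current']
loan_id=10: ✓ → 1540
loan_id=11: ✓ → 662
loan_id=12: ✓ → 1381
loan_id=13: ✓ → 1395
loan_id=14: ✓ → 321
loan_id=15: ✓ → 1125
loan_id=16: ✗
loan_id=17: ✓ → 760
loan_id=18: ✓ → 574
term_mo_sum = 1540 + 662 + 1381 + 1395 + 321 + 1125 + 760 + 574 = 7758
—
[term_mo_sum2: term_mo >= 284 AND balance < 28765]
loan_id=10: ✗
loan_id=11: ✓ → 662
loan_id=12: ✗
loan_id=13: ✓ → 1395
loan_id=14: ✗
loan_id=15: ✗
loan_id=16: ✗
loan_id=17: ✗
loan_id=18: ✗
term_mo_sum2 = 662 + 1395 = 2057
—
[paid_sum: status = 'paid' OR balance <= 29388]
loan_id=10: ✗
loan_id=11: ✓ → 662
loan_id=12: ✓ → 1381
loan_id=13: ✓ → 1395
loan_id=14: ✓ → 321
loan_id=15: ✓ → 1125
loan_id=16: ✓ → 1713
loan_id=17: ✗
loan_id=18: ✗
paid_sum = 662 + 1381 + 1395 + 321 + 1125 + 1713 = 6597

term_mo_sum=7758, term_mo_sum2=2057, paid_sum=6597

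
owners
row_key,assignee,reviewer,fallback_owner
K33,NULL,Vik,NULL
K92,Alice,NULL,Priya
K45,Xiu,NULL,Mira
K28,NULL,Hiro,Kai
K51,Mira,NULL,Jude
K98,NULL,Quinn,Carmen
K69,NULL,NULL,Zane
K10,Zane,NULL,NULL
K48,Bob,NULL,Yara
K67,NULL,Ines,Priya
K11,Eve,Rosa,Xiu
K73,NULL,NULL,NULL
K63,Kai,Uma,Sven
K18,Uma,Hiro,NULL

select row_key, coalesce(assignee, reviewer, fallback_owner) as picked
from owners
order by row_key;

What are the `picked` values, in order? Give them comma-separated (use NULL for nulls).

row_key=K10: assignee=Zane → Zane
row_key=K11: assignee=Eve → Eve
row_key=K18: assignee=Uma → Uma
row_key=K28: assignee=NULL, reviewer=Hiro → Hiro
row_key=K33: assignee=NULL, reviewer=Vik → Vik
row_key=K45: assignee=Xiu → Xiu
row_key=K48: assignee=Bob → Bob
row_key=K51: assignee=Mira → Mira
row_key=K63: assignee=Kai → Kai
row_key=K67: assignee=NULL, reviewer=Ines → Ines
row_key=K69: assignee=NULL, reviewer=NULL, fallback_owner=Zane → Zane
row_key=K73: assignee=NULL, reviewer=NULL, fallback_owner=NULL (all NULL) → NULL
row_key=K92: assignee=Alice → Alice
row_key=K98: assignee=NULL, reviewer=Quinn → Quinn

Zane, Eve, Uma, Hiro, Vik, Xiu, Bob, Mira, Kai, Ines, Zane, NULL, Alice, Quinn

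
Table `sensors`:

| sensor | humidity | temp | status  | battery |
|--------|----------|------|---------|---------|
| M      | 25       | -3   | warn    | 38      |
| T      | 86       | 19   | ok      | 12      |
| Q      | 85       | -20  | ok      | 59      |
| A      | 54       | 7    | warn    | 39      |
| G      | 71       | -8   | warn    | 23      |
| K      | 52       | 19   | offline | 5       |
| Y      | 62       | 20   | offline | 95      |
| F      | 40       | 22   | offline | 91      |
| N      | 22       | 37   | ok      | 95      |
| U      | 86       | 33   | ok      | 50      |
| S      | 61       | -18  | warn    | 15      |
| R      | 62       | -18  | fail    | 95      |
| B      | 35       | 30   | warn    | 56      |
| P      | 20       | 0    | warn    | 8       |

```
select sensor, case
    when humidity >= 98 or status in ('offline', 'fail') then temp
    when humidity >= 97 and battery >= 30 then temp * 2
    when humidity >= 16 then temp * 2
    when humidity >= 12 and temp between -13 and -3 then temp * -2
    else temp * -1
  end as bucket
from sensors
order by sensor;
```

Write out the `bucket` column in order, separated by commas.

sensor=A: humidity >= 16 → 14
sensor=B: humidity >= 16 → 60
sensor=F: humidity >= 98 or status in ('offline', 'fail') → 22
sensor=G: humidity >= 16 → -16
sensor=K: humidity >= 98 or status in ('offline', 'fail') → 19
sensor=M: humidity >= 16 → -6
sensor=N: humidity >= 16 → 74
sensor=P: humidity >= 16 → 0
sensor=Q: humidity >= 16 → -40
sensor=R: humidity >= 98 or status in ('offline', 'fail') → -18
sensor=S: humidity >= 16 → -36
sensor=T: humidity >= 16 → 38
sensor=U: humidity >= 16 → 66
sensor=Y: humidity >= 98 or status in ('offline', 'fail') → 20

14, 60, 22, -16, 19, -6, 74, 0, -40, -18, -36, 38, 66, 20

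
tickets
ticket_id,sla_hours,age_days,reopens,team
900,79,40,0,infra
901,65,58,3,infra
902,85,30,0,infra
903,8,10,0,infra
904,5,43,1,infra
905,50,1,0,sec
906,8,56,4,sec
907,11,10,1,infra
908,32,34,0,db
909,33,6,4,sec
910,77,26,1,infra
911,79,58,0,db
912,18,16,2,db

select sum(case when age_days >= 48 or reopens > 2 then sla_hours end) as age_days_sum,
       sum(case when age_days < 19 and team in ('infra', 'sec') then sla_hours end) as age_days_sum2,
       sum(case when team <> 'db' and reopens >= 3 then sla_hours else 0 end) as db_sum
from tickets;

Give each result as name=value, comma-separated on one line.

age_days_sum=185, age_days_sum2=102, db_sum=106

[age_days_sum: age_days >= 48 or reopens > 2]
ticket_id=900: ✗
ticket_id=901: ✓ → 65
ticket_id=902: ✗
ticket_id=903: ✗
ticket_id=904: ✗
ticket_id=905: ✗
ticket_id=906: ✓ → 8
ticket_id=907: ✗
ticket_id=908: ✗
ticket_id=909: ✓ → 33
ticket_id=910: ✗
ticket_id=911: ✓ → 79
ticket_id=912: ✗
age_days_sum = 65 + 8 + 33 + 79 = 185
—
[age_days_sum2: age_days < 19 and team in ('infra', 'sec')]
ticket_id=900: ✗
ticket_id=901: ✗
ticket_id=902: ✗
ticket_id=903: ✓ → 8
ticket_id=904: ✗
ticket_id=905: ✓ → 50
ticket_id=906: ✗
ticket_id=907: ✓ → 11
ticket_id=908: ✗
ticket_id=909: ✓ → 33
ticket_id=910: ✗
ticket_id=911: ✗
ticket_id=912: ✗
age_days_sum2 = 8 + 50 + 11 + 33 = 102
—
[db_sum: team <> 'db' and reopens >= 3]
ticket_id=900: ✗
ticket_id=901: ✓ → 65
ticket_id=902: ✗
ticket_id=903: ✗
ticket_id=904: ✗
ticket_id=905: ✗
ticket_id=906: ✓ → 8
ticket_id=907: ✗
ticket_id=908: ✗
ticket_id=909: ✓ → 33
ticket_id=910: ✗
ticket_id=911: ✗
ticket_id=912: ✗
db_sum = 65 + 8 + 33 = 106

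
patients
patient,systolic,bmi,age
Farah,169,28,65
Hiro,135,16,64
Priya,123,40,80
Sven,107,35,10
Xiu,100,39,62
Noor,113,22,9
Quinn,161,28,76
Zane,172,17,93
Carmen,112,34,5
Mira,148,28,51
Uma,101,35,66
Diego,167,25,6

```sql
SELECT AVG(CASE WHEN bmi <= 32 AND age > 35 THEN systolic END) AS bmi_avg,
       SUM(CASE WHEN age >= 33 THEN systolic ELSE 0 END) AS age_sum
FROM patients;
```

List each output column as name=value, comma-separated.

bmi_avg=157, age_sum=1109

[bmi_avg: bmi <= 32 AND age > 35]
patient=Farah: ✓ → 169
patient=Hiro: ✓ → 135
patient=Priya: ✗
patient=Sven: ✗
patient=Xiu: ✗
patient=Noor: ✗
patient=Quinn: ✓ → 161
patient=Zane: ✓ → 172
patient=Carmen: ✗
patient=Mira: ✓ → 148
patient=Uma: ✗
patient=Diego: ✗
bmi_avg = (169 + 135 + 161 + 172 + 148) / 5 = 157
—
[age_sum: age >= 33]
patient=Farah: ✓ → 169
patient=Hiro: ✓ → 135
patient=Priya: ✓ → 123
patient=Sven: ✗
patient=Xiu: ✓ → 100
patient=Noor: ✗
patient=Quinn: ✓ → 161
patient=Zane: ✓ → 172
patient=Carmen: ✗
patient=Mira: ✓ → 148
patient=Uma: ✓ → 101
patient=Diego: ✗
age_sum = 169 + 135 + 123 + 100 + 161 + 172 + 148 + 101 = 1109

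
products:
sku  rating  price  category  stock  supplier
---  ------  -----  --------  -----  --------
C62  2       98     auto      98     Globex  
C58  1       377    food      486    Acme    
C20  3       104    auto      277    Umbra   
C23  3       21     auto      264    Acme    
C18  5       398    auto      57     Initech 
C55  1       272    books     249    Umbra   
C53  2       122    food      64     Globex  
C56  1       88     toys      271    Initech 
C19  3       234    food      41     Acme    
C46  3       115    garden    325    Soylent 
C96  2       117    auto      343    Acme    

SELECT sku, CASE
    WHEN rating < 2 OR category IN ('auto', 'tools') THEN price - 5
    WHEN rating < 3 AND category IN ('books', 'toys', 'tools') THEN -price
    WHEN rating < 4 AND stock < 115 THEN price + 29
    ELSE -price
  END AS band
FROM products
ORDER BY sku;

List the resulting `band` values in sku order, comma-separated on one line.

393, 263, 99, 16, -115, 151, 267, 83, 372, 93, 112

sku=C18: rating < 2 OR category IN ('auto', 'tools') → 393
sku=C19: rating < 4 AND stock < 115 → 263
sku=C20: rating < 2 OR category IN ('auto', 'tools') → 99
sku=C23: rating < 2 OR category IN ('auto', 'tools') → 16
sku=C46: ELSE → -115
sku=C53: rating < 4 AND stock < 115 → 151
sku=C55: rating < 2 OR category IN ('auto', 'tools') → 267
sku=C56: rating < 2 OR category IN ('auto', 'tools') → 83
sku=C58: rating < 2 OR category IN ('auto', 'tools') → 372
sku=C62: rating < 2 OR category IN ('auto', 'tools') → 93
sku=C96: rating < 2 OR category IN ('auto', 'tools') → 112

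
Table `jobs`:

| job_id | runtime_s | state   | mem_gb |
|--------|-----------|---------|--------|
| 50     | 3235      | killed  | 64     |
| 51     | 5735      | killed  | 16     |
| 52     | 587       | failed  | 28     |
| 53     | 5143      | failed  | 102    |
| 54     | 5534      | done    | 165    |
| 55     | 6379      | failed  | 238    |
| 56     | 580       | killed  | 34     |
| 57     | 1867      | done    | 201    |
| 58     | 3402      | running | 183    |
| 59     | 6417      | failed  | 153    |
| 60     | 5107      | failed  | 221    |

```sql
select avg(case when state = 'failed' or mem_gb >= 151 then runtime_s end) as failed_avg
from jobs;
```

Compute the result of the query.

4304.5

job_id=50: ✗
job_id=51: ✗
job_id=52: ✓ → 587
job_id=53: ✓ → 5143
job_id=54: ✓ → 5534
job_id=55: ✓ → 6379
job_id=56: ✗
job_id=57: ✓ → 1867
job_id=58: ✓ → 3402
job_id=59: ✓ → 6417
job_id=60: ✓ → 5107
failed_avg = (587 + 5143 + 5534 + 6379 + 1867 + 3402 + 6417 + 5107) / 8 = 4304.5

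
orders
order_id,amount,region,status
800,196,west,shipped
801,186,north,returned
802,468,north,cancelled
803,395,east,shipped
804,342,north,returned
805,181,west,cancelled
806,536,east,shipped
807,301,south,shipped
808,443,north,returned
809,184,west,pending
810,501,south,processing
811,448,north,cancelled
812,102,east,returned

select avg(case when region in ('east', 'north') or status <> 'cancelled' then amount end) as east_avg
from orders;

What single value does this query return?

341.8333333333

order_id=800: ✓ → 196
order_id=801: ✓ → 186
order_id=802: ✓ → 468
order_id=803: ✓ → 395
order_id=804: ✓ → 342
order_id=805: ✗
order_id=806: ✓ → 536
order_id=807: ✓ → 301
order_id=808: ✓ → 443
order_id=809: ✓ → 184
order_id=810: ✓ → 501
order_id=811: ✓ → 448
order_id=812: ✓ → 102
east_avg = (196 + 186 + 468 + 395 + 342 + 536 + 301 + 443 + 184 + 501 + 448 + 102) / 12 = 341.8333333333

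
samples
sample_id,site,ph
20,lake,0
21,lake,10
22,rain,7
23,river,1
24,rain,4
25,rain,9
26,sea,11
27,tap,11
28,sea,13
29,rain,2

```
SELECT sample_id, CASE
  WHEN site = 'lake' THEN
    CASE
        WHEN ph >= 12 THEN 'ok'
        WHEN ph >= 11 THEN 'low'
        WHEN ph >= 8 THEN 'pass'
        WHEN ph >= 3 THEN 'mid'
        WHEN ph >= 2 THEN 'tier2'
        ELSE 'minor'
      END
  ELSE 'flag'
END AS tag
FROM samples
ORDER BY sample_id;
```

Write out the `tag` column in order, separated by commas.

minor, pass, flag, flag, flag, flag, flag, flag, flag, flag

sample_id=20: site='lake' → inner[ELSE] → minor
sample_id=21: site='lake' → inner[ph >= 8] → pass
sample_id=22: site='rain' → outer ELSE → flag
sample_id=23: site='river' → outer ELSE → flag
sample_id=24: site='rain' → outer ELSE → flag
sample_id=25: site='rain' → outer ELSE → flag
sample_id=26: site='sea' → outer ELSE → flag
sample_id=27: site='tap' → outer ELSE → flag
sample_id=28: site='sea' → outer ELSE → flag
sample_id=29: site='rain' → outer ELSE → flag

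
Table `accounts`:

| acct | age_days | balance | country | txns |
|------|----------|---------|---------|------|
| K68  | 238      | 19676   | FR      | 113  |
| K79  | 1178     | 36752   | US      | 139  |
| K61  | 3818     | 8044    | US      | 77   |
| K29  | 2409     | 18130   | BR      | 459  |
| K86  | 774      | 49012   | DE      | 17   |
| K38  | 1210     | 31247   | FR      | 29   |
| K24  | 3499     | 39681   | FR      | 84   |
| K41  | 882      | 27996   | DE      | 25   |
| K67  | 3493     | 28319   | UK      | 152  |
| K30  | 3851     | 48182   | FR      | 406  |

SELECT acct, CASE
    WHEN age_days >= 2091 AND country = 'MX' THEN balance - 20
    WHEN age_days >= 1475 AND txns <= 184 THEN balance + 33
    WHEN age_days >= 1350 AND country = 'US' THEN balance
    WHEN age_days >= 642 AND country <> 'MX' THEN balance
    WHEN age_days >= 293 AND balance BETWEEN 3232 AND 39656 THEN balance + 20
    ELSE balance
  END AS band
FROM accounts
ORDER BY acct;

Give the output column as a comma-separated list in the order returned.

39714, 18130, 48182, 31247, 27996, 8077, 28352, 19676, 36752, 49012

acct=K24: age_days >= 1475 AND txns <= 184 → 39714
acct=K29: age_days >= 642 AND country <> 'MX' → 18130
acct=K30: age_days >= 642 AND country <> 'MX' → 48182
acct=K38: age_days >= 642 AND country <> 'MX' → 31247
acct=K41: age_days >= 642 AND country <> 'MX' → 27996
acct=K61: age_days >= 1475 AND txns <= 184 → 8077
acct=K67: age_days >= 1475 AND txns <= 184 → 28352
acct=K68: ELSE → 19676
acct=K79: age_days >= 642 AND country <> 'MX' → 36752
acct=K86: age_days >= 642 AND country <> 'MX' → 49012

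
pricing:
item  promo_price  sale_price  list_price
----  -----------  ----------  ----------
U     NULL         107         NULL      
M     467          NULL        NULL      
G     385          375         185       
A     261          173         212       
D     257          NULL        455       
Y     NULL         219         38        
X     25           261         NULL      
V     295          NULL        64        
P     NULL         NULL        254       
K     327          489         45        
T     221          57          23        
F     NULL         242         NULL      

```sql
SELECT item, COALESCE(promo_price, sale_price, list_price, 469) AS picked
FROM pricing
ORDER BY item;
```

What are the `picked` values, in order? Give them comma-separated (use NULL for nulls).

item=A: promo_price=261 → 261
item=D: promo_price=257 → 257
item=F: promo_price=NULL, sale_price=242 → 242
item=G: promo_price=385 → 385
item=K: promo_price=327 → 327
item=M: promo_price=467 → 467
item=P: promo_price=NULL, sale_price=NULL, list_price=254 → 254
item=T: promo_price=221 → 221
item=U: promo_price=NULL, sale_price=107 → 107
item=V: promo_price=295 → 295
item=X: promo_price=25 → 25
item=Y: promo_price=NULL, sale_price=219 → 219

261, 257, 242, 385, 327, 467, 254, 221, 107, 295, 25, 219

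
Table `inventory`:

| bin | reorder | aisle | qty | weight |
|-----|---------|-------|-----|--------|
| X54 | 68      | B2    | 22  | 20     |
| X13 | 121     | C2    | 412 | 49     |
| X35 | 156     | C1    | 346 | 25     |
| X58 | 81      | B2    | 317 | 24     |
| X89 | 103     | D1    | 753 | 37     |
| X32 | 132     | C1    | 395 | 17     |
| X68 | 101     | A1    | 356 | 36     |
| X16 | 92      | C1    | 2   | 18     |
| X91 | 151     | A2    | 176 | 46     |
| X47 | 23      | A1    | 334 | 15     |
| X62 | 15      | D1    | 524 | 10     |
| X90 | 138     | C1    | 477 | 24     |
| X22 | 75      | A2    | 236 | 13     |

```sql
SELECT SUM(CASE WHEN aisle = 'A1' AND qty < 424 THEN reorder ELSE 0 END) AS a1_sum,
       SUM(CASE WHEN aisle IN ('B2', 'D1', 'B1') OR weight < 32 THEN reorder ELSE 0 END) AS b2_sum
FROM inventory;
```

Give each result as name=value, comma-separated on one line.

[a1_sum: aisle = 'A1' AND qty < 424]
bin=X54: ✗
bin=X13: ✗
bin=X35: ✗
bin=X58: ✗
bin=X89: ✗
bin=X32: ✗
bin=X68: ✓ → 101
bin=X16: ✗
bin=X91: ✗
bin=X47: ✓ → 23
bin=X62: ✗
bin=X90: ✗
bin=X22: ✗
a1_sum = 101 + 23 = 124
—
[b2_sum: aisle IN ('B2', 'D1', 'B1') OR weight < 32]
bin=X54: ✓ → 68
bin=X13: ✗
bin=X35: ✓ → 156
bin=X58: ✓ → 81
bin=X89: ✓ → 103
bin=X32: ✓ → 132
bin=X68: ✗
bin=X16: ✓ → 92
bin=X91: ✗
bin=X47: ✓ → 23
bin=X62: ✓ → 15
bin=X90: ✓ → 138
bin=X22: ✓ → 75
b2_sum = 68 + 156 + 81 + 103 + 132 + 92 + 23 + 15 + 138 + 75 = 883

a1_sum=124, b2_sum=883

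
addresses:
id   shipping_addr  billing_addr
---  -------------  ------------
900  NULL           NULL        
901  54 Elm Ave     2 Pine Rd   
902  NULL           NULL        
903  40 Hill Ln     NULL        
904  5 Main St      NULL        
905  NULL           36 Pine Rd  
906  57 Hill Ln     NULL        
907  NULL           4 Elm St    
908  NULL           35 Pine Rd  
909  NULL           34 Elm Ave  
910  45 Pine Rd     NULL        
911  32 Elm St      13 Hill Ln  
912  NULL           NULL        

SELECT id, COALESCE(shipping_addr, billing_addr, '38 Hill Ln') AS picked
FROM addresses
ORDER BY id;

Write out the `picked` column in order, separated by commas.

id=900: shipping_addr=NULL, billing_addr=NULL, → literal 38 Hill Ln → 38 Hill Ln
id=901: shipping_addr=54 Elm Ave → 54 Elm Ave
id=902: shipping_addr=NULL, billing_addr=NULL, → literal 38 Hill Ln → 38 Hill Ln
id=903: shipping_addr=40 Hill Ln → 40 Hill Ln
id=904: shipping_addr=5 Main St → 5 Main St
id=905: shipping_addr=NULL, billing_addr=36 Pine Rd → 36 Pine Rd
id=906: shipping_addr=57 Hill Ln → 57 Hill Ln
id=907: shipping_addr=NULL, billing_addr=4 Elm St → 4 Elm St
id=908: shipping_addr=NULL, billing_addr=35 Pine Rd → 35 Pine Rd
id=909: shipping_addr=NULL, billing_addr=34 Elm Ave → 34 Elm Ave
id=910: shipping_addr=45 Pine Rd → 45 Pine Rd
id=911: shipping_addr=32 Elm St → 32 Elm St
id=912: shipping_addr=NULL, billing_addr=NULL, → literal 38 Hill Ln → 38 Hill Ln

38 Hill Ln, 54 Elm Ave, 38 Hill Ln, 40 Hill Ln, 5 Main St, 36 Pine Rd, 57 Hill Ln, 4 Elm St, 35 Pine Rd, 34 Elm Ave, 45 Pine Rd, 32 Elm St, 38 Hill Ln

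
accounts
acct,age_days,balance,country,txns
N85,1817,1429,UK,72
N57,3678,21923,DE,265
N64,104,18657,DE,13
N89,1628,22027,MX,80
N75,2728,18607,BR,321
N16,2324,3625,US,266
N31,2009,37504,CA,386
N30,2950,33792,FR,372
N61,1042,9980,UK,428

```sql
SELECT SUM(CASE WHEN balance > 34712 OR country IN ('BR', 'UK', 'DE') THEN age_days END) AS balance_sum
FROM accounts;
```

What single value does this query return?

11378

acct=N85: ✓ → 1817
acct=N57: ✓ → 3678
acct=N64: ✓ → 104
acct=N89: ✗
acct=N75: ✓ → 2728
acct=N16: ✗
acct=N31: ✓ → 2009
acct=N30: ✗
acct=N61: ✓ → 1042
balance_sum = 1817 + 3678 + 104 + 2728 + 2009 + 1042 = 11378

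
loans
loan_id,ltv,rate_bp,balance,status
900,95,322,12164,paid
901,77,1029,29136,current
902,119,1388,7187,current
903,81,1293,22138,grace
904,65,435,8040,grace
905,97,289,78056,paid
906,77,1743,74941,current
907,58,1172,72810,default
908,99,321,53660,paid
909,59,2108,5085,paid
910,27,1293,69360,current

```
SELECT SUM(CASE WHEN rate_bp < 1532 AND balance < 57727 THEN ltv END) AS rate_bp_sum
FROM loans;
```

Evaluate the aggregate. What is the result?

loan_id=900: ✓ → 95
loan_id=901: ✓ → 77
loan_id=902: ✓ → 119
loan_id=903: ✓ → 81
loan_id=904: ✓ → 65
loan_id=905: ✗
loan_id=906: ✗
loan_id=907: ✗
loan_id=908: ✓ → 99
loan_id=909: ✗
loan_id=910: ✗
rate_bp_sum = 95 + 77 + 119 + 81 + 65 + 99 = 536

536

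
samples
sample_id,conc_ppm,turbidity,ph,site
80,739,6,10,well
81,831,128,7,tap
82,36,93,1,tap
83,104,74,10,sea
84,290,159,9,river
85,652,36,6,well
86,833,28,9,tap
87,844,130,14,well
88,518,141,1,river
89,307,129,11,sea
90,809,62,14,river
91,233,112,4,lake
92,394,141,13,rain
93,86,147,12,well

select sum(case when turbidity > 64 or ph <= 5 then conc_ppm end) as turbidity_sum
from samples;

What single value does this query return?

sample_id=80: ✗
sample_id=81: ✓ → 831
sample_id=82: ✓ → 36
sample_id=83: ✓ → 104
sample_id=84: ✓ → 290
sample_id=85: ✗
sample_id=86: ✗
sample_id=87: ✓ → 844
sample_id=88: ✓ → 518
sample_id=89: ✓ → 307
sample_id=90: ✗
sample_id=91: ✓ → 233
sample_id=92: ✓ → 394
sample_id=93: ✓ → 86
turbidity_sum = 831 + 36 + 104 + 290 + 844 + 518 + 307 + 233 + 394 + 86 = 3643

3643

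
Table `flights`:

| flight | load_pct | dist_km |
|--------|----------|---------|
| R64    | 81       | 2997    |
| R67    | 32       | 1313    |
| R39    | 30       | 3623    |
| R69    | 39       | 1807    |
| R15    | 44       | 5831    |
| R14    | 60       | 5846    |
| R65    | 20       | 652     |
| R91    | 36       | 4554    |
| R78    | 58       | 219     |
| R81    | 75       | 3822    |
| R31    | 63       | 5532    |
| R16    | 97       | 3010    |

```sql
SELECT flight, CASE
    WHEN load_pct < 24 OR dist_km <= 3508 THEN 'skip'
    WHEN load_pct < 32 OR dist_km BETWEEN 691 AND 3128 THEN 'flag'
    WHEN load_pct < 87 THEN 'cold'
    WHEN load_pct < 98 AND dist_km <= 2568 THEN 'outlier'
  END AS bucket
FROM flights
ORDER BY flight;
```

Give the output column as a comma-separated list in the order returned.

cold, cold, skip, cold, flag, skip, skip, skip, skip, skip, cold, cold

flight=R14: load_pct < 87 → cold
flight=R15: load_pct < 87 → cold
flight=R16: load_pct < 24 OR dist_km <= 3508 → skip
flight=R31: load_pct < 87 → cold
flight=R39: load_pct < 32 OR dist_km BETWEEN 691 AND 3128 → flag
flight=R64: load_pct < 24 OR dist_km <= 3508 → skip
flight=R65: load_pct < 24 OR dist_km <= 3508 → skip
flight=R67: load_pct < 24 OR dist_km <= 3508 → skip
flight=R69: load_pct < 24 OR dist_km <= 3508 → skip
flight=R78: load_pct < 24 OR dist_km <= 3508 → skip
flight=R81: load_pct < 87 → cold
flight=R91: load_pct < 87 → cold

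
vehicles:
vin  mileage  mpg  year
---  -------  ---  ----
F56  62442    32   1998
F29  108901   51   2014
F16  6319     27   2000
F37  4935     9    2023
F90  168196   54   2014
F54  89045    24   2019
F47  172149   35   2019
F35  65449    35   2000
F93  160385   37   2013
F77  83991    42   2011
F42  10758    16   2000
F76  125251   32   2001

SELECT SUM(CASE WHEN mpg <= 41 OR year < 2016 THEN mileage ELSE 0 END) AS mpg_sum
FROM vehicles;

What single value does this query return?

1057821

vin=F56: ✓ → 62442
vin=F29: ✓ → 108901
vin=F16: ✓ → 6319
vin=F37: ✓ → 4935
vin=F90: ✓ → 168196
vin=F54: ✓ → 89045
vin=F47: ✓ → 172149
vin=F35: ✓ → 65449
vin=F93: ✓ → 160385
vin=F77: ✓ → 83991
vin=F42: ✓ → 10758
vin=F76: ✓ → 125251
mpg_sum = 62442 + 108901 + 6319 + 4935 + 168196 + 89045 + 172149 + 65449 + 160385 + 83991 + 10758 + 125251 = 1057821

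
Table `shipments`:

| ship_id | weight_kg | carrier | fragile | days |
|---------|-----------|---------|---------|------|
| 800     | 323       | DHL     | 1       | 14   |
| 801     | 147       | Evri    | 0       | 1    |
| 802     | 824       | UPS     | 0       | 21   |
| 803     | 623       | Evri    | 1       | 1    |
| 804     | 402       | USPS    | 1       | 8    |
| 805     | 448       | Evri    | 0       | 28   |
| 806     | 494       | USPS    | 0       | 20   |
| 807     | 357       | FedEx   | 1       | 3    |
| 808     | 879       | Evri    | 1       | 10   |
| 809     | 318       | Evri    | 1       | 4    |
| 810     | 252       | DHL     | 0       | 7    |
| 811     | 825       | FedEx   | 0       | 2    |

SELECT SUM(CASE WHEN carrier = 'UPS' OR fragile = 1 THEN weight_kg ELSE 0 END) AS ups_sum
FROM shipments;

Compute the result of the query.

ship_id=800: ✓ → 323
ship_id=801: ✗
ship_id=802: ✓ → 824
ship_id=803: ✓ → 623
ship_id=804: ✓ → 402
ship_id=805: ✗
ship_id=806: ✗
ship_id=807: ✓ → 357
ship_id=808: ✓ → 879
ship_id=809: ✓ → 318
ship_id=810: ✗
ship_id=811: ✗
ups_sum = 323 + 824 + 623 + 402 + 357 + 879 + 318 = 3726

3726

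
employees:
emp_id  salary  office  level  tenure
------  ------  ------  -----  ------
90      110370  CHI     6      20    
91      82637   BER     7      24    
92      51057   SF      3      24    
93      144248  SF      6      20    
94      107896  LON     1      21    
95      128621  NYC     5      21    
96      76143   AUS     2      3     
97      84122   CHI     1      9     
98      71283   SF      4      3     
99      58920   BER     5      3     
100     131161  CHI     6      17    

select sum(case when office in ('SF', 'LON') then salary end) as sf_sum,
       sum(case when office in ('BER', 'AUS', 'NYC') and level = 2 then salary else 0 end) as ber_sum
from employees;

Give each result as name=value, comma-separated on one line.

sf_sum=374484, ber_sum=76143

[sf_sum: office in ('SF', 'LON')]
emp_id=90: ✗
emp_id=91: ✗
emp_id=92: ✓ → 51057
emp_id=93: ✓ → 144248
emp_id=94: ✓ → 107896
emp_id=95: ✗
emp_id=96: ✗
emp_id=97: ✗
emp_id=98: ✓ → 71283
emp_id=99: ✗
emp_id=100: ✗
sf_sum = 51057 + 144248 + 107896 + 71283 = 374484
—
[ber_sum: office in ('BER', 'AUS', 'NYC') and level = 2]
emp_id=90: ✗
emp_id=91: ✗
emp_id=92: ✗
emp_id=93: ✗
emp_id=94: ✗
emp_id=95: ✗
emp_id=96: ✓ → 76143
emp_id=97: ✗
emp_id=98: ✗
emp_id=99: ✗
emp_id=100: ✗
ber_sum = 76143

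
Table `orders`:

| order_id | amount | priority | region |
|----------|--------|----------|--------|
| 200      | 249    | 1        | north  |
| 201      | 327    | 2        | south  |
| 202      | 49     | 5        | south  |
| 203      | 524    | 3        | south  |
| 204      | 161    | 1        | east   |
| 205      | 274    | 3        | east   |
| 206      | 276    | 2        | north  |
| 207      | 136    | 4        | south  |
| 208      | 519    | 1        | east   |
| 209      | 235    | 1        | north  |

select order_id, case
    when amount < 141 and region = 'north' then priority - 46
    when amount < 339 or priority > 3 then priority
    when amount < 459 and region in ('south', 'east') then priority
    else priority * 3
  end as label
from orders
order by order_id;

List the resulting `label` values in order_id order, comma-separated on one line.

1, 2, 5, 9, 1, 3, 2, 4, 3, 1

order_id=200: amount < 339 or priority > 3 → 1
order_id=201: amount < 339 or priority > 3 → 2
order_id=202: amount < 339 or priority > 3 → 5
order_id=203: ELSE → 9
order_id=204: amount < 339 or priority > 3 → 1
order_id=205: amount < 339 or priority > 3 → 3
order_id=206: amount < 339 or priority > 3 → 2
order_id=207: amount < 339 or priority > 3 → 4
order_id=208: ELSE → 3
order_id=209: amount < 339 or priority > 3 → 1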